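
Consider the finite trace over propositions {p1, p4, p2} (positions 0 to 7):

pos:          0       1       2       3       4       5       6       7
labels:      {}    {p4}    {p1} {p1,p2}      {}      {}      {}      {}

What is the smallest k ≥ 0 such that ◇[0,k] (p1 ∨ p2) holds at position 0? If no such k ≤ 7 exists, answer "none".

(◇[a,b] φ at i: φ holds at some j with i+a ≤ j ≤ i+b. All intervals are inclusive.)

2

Scan j = 0,1,… for (p1 ∨ p2):
  j=0: fails
  j=1: fails
  j=2: holds
First hit at j=2, so smallest k = 2-0 = 2.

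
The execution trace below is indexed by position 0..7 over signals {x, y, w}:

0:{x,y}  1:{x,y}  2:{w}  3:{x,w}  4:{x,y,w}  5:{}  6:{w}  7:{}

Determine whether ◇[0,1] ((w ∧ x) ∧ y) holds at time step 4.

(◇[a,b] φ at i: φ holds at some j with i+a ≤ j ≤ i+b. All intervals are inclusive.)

Yes

Check ((w ∧ x) ∧ y) at each j in [4,5]:
  j=4: true
  j=5: false
Found at j=4 → formula holds.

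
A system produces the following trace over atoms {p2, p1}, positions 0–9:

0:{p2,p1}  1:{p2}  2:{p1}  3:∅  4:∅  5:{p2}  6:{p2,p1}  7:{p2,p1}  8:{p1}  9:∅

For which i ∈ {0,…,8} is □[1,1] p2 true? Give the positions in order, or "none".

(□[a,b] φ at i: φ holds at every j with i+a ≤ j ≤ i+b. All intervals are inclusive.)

0, 4, 5, 6

Evaluate at each i in [0,8]:
  i=0: ✓ (all of [1,1])
  i=1: ✗ (fails at j=2)
  i=2: ✗ (fails at j=3)
  i=3: ✗ (fails at j=4)
  i=4: ✓ (all of [5,5])
  i=5: ✓ (all of [6,6])
  i=6: ✓ (all of [7,7])
  i=7: ✗ (fails at j=8)
  i=8: ✗ (fails at j=9)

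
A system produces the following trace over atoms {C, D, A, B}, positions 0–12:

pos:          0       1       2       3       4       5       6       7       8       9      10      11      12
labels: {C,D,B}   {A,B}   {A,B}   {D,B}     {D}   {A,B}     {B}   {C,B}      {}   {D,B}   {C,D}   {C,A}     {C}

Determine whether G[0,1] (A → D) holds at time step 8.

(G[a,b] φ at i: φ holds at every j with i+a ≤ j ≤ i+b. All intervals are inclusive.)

Check (A → D) at every j in [8,9]:
  j=8: antecedent false → ✓
  j=9: antecedent false → ✓
All positions satisfy it → formula holds.

Holds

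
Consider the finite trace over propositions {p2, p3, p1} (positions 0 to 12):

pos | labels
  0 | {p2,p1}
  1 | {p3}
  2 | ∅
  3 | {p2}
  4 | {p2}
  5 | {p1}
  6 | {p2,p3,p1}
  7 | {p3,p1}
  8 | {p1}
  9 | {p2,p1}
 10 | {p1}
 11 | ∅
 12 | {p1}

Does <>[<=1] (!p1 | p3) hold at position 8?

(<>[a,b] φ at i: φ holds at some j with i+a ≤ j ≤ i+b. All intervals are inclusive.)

Check (!p1 | p3) at each j in [8,9]:
  j=8: false
  j=9: false
No position in the window satisfies it → formula fails.

Does not hold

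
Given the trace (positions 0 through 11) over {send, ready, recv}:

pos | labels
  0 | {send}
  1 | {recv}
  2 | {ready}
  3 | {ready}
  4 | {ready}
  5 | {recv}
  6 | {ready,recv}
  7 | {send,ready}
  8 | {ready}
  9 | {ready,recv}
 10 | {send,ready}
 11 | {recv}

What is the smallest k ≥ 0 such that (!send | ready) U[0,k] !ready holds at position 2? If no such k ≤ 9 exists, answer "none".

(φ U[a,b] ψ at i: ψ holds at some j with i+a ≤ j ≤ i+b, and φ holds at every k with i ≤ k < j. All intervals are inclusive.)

3

Need earliest j ≥ 2 with !ready, and (!send | ready) at every k in [2,j-1].
  j=2: rhs fails.
  j=3: rhs fails.
  j=4: rhs fails.
  j=5: rhs holds; lhs holds on [2,4]. k = 3.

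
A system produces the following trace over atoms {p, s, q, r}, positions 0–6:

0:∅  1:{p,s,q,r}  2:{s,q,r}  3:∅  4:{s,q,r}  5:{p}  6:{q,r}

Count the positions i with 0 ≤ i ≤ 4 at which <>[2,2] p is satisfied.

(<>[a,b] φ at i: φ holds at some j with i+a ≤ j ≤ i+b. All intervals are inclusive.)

Evaluate at each i in [0,4]:
  i=0: ✗ (none in [2,2])
  i=1: ✗ (none in [3,3])
  i=2: ✗ (none in [4,4])
  i=3: ✓ (witness j=5)
  i=4: ✗ (none in [6,6])
Positions where it holds: {3} → 1.

1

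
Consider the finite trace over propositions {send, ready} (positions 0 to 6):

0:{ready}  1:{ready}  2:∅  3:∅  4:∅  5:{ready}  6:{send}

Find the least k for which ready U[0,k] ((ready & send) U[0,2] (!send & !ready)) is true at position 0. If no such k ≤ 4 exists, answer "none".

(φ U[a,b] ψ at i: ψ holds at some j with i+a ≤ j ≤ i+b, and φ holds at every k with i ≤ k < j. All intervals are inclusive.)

2

Need earliest j ≥ 0 with ((ready & send) U[0,2] (!send & !ready)), and ready at every k in [0,j-1].
  j=0: rhs fails.
  j=1: rhs fails.
  j=2: rhs holds; lhs holds on [0,1]. k = 2.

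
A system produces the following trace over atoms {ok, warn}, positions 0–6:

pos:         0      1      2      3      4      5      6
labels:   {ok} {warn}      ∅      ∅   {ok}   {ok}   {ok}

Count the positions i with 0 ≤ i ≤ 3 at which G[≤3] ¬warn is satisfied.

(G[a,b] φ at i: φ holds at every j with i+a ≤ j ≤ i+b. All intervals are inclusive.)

Evaluate at each i in [0,3]:
  i=0: ✗ (fails at j=1)
  i=1: ✗ (fails at j=1)
  i=2: ✓ (all of [2,5])
  i=3: ✓ (all of [3,6])
Positions where it holds: {2, 3} → 2.

2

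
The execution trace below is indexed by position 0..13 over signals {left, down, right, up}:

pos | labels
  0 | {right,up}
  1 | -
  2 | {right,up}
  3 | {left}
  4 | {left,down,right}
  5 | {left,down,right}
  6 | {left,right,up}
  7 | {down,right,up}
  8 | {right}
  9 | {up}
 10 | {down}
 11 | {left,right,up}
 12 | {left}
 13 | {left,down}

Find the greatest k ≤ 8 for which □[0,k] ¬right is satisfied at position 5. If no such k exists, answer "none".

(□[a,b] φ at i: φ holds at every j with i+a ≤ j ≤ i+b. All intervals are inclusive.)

¬right must hold from j=5 onward; find where it first fails.
  j=5: fails → no k works.

none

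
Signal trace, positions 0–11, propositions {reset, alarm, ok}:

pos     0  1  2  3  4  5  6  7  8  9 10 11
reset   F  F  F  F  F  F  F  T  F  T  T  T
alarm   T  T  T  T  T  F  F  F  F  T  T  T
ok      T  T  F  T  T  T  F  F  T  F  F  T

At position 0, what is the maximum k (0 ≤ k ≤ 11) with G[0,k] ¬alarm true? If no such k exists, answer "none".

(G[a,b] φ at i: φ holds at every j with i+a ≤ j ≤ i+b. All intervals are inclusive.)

none

¬alarm must hold from j=0 onward; find where it first fails.
  j=0: fails → no k works.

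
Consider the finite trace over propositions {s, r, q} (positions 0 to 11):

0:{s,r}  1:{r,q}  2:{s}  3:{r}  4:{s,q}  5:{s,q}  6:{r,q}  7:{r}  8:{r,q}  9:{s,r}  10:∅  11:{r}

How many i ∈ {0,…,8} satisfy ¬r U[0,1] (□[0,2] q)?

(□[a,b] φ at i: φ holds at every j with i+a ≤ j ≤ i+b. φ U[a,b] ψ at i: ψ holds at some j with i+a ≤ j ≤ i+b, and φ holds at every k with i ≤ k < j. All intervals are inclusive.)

1

Evaluate at each i in [0,8]:
  i=0: ✗ (no rhs in [0,1])
  i=1: ✗ (no rhs in [1,2])
  i=2: ✗ (no rhs in [2,3])
  i=3: ✗ (lhs fails at k=3 before rhs at j=4)
  i=4: ✓ (rhs at j=4)
  i=5: ✗ (no rhs in [5,6])
  i=6: ✗ (no rhs in [6,7])
  i=7: ✗ (no rhs in [7,8])
  i=8: ✗ (no rhs in [8,9])
Positions where it holds: {4} → 1.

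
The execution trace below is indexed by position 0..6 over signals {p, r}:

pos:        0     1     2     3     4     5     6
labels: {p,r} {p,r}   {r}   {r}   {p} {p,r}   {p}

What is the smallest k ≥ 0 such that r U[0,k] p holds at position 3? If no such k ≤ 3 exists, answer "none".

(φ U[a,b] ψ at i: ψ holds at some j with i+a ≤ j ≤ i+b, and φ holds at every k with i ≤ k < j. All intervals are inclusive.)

Need earliest j ≥ 3 with p, and r at every k in [3,j-1].
  j=3: rhs fails.
  j=4: rhs holds; lhs holds on [3,3]. k = 1.

1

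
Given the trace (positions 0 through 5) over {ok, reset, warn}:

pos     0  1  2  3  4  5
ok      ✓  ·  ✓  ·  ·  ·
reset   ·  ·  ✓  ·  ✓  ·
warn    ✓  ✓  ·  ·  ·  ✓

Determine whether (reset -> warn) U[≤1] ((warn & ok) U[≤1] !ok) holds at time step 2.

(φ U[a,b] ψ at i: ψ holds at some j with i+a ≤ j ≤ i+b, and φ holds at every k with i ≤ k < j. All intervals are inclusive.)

Does not hold

Need some j in [2,3] with ((warn & ok) U[≤1] !ok), and (reset -> warn) at every k in [2,j-1].
  j=2: ((warn & ok) U[≤1] !ok) — fails.
  j=3: ((warn & ok) U[≤1] !ok) holds, but (reset -> warn) fails at k=2 → not this j.
No j in the window works → until fails.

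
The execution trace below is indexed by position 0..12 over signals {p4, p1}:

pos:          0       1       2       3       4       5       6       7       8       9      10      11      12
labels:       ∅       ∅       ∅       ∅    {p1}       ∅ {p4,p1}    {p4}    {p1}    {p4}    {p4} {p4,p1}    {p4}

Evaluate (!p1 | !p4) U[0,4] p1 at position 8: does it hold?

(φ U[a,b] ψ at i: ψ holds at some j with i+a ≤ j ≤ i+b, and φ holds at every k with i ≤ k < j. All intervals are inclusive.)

Need some j in [8,12] with p1, and (!p1 | !p4) at every k in [8,j-1].
  j=8: p1 holds; no prefix to check → satisfied.

Yes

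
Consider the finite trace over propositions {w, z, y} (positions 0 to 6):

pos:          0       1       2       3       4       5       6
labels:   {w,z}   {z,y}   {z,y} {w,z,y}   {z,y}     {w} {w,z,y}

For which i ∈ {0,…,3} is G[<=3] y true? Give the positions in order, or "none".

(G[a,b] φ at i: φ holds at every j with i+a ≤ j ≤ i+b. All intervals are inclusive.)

1

Evaluate at each i in [0,3]:
  i=0: ✗ (fails at j=0)
  i=1: ✓ (all of [1,4])
  i=2: ✗ (fails at j=5)
  i=3: ✗ (fails at j=5)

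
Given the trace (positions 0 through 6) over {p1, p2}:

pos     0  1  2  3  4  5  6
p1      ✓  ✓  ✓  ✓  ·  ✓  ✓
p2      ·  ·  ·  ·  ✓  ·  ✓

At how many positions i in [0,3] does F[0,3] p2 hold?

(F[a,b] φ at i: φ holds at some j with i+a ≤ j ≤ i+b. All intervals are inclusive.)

Evaluate at each i in [0,3]:
  i=0: ✗ (none in [0,3])
  i=1: ✓ (witness j=4)
  i=2: ✓ (witness j=4)
  i=3: ✓ (witness j=4)
Positions where it holds: {1, 2, 3} → 3.

3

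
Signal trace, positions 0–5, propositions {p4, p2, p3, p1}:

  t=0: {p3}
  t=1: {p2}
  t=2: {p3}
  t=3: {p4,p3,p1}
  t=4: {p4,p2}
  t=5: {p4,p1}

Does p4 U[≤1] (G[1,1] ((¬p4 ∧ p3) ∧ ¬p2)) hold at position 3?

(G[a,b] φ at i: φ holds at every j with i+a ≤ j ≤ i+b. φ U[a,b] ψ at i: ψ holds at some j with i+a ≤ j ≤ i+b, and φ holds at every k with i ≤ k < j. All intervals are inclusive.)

Does not hold

Need some j in [3,4] with G[1,1] ((¬p4 ∧ p3) ∧ ¬p2), and p4 at every k in [3,j-1].
  j=3: G[1,1] ((¬p4 ∧ p3) ∧ ¬p2) — fails at 4.
  j=4: G[1,1] ((¬p4 ∧ p3) ∧ ¬p2) — fails at 5.
No j in the window works → until fails.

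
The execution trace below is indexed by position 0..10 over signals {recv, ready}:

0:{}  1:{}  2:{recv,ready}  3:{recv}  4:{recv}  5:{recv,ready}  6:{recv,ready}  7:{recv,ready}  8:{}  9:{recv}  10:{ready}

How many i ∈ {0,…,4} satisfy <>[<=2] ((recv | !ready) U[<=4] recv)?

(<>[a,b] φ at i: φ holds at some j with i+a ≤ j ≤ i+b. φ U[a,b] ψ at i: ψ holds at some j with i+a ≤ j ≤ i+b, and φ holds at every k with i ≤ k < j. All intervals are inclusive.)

5

Evaluate at each i in [0,4]:
  i=0: ✓ (witness j=0)
  i=1: ✓ (witness j=1)
  i=2: ✓ (witness j=2)
  i=3: ✓ (witness j=3)
  i=4: ✓ (witness j=4)
Positions where it holds: {0, 1, 2, 3, 4} → 5.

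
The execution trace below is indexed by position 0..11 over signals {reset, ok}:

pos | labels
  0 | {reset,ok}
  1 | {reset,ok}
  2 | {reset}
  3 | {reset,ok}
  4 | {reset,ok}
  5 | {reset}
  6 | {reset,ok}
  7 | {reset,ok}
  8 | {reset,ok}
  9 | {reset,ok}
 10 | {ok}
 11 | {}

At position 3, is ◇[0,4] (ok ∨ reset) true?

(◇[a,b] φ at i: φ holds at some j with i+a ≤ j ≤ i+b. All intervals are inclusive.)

True

Check (ok ∨ reset) at each j in [3,7]:
  j=3: true
  j=4: true
  j=5: true
  j=6: true
  j=7: true
Found at j=3 → formula holds.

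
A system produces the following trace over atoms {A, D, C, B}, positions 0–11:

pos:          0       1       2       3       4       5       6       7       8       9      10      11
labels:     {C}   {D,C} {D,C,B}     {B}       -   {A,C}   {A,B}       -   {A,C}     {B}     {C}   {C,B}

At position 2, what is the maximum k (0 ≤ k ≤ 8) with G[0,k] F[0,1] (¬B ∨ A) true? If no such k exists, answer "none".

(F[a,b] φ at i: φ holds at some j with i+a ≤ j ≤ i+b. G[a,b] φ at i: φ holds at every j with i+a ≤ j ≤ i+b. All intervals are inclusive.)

F[0,1] (¬B ∨ A) must hold from j=2 onward; find where it first fails.
  j=2: fails → no k works.

none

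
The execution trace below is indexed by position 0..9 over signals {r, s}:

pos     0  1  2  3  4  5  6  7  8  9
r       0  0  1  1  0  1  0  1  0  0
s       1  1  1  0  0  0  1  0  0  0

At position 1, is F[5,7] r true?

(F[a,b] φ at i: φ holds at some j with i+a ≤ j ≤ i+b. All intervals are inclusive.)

Check r at each j in [6,8]:
  j=6: false
  j=7: true
  j=8: false
Found at j=7 → formula holds.

True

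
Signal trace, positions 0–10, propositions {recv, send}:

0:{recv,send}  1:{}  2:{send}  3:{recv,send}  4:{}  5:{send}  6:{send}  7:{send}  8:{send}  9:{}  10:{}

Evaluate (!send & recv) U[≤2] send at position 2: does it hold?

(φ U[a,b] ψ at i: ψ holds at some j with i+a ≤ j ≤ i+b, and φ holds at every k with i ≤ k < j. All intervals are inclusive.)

Need some j in [2,4] with send, and (!send & recv) at every k in [2,j-1].
  j=2: send holds; no prefix to check → satisfied.

Yes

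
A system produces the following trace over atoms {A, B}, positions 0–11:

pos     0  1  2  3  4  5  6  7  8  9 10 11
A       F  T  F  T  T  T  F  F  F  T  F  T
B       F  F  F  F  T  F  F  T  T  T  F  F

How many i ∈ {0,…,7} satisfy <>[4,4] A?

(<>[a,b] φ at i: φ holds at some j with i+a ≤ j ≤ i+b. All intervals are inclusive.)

Evaluate at each i in [0,7]:
  i=0: ✓ (witness j=4)
  i=1: ✓ (witness j=5)
  i=2: ✗ (none in [6,6])
  i=3: ✗ (none in [7,7])
  i=4: ✗ (none in [8,8])
  i=5: ✓ (witness j=9)
  i=6: ✗ (none in [10,10])
  i=7: ✓ (witness j=11)
Positions where it holds: {0, 1, 5, 7} → 4.

4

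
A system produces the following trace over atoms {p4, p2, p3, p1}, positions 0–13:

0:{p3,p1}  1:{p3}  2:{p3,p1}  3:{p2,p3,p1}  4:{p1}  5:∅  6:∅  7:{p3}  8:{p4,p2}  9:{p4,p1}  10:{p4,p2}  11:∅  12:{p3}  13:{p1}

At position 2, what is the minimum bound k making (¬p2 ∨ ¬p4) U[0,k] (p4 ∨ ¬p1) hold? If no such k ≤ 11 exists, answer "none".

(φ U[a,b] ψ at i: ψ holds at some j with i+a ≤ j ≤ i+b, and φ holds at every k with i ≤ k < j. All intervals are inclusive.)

Need earliest j ≥ 2 with (p4 ∨ ¬p1), and (¬p2 ∨ ¬p4) at every k in [2,j-1].
  j=2: rhs fails.
  j=3: rhs fails.
  j=4: rhs fails.
  j=5: rhs holds; lhs holds on [2,4]. k = 3.

3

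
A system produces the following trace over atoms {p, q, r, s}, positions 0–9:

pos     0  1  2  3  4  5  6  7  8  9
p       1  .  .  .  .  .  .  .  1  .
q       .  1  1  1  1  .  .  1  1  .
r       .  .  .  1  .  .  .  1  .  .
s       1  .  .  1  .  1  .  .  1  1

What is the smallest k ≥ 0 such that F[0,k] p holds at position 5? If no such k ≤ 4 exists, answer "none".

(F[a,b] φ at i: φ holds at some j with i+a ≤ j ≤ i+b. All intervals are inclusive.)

Scan j = 5,6,… for p:
  j=5: fails
  j=6: fails
  j=7: fails
  j=8: holds
First hit at j=8, so smallest k = 8-5 = 3.

3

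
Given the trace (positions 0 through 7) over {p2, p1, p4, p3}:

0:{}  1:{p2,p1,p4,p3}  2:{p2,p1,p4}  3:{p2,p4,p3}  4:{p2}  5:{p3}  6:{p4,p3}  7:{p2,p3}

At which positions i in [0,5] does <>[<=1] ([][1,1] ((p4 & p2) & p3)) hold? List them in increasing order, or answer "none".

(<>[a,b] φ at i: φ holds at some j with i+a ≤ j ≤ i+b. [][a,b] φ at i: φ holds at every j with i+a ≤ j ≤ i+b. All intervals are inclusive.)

0, 1, 2

Evaluate at each i in [0,5]:
  i=0: ✓ (witness j=0)
  i=1: ✓ (witness j=2)
  i=2: ✓ (witness j=2)
  i=3: ✗ (none in [3,4])
  i=4: ✗ (none in [4,5])
  i=5: ✗ (none in [5,6])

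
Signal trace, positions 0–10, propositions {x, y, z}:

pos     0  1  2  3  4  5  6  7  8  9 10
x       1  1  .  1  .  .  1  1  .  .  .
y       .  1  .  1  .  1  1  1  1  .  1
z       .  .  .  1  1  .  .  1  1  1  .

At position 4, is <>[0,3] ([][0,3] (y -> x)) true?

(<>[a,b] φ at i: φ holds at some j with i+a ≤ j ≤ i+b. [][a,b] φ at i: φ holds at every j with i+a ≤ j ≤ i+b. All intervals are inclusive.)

False

Check [][0,3] (y -> x) at each j in [4,7]:
  j=4: fails at 5
  j=5: fails at 5
  j=6: fails at 8
  j=7: fails at 8
No position in the window satisfies it → formula fails.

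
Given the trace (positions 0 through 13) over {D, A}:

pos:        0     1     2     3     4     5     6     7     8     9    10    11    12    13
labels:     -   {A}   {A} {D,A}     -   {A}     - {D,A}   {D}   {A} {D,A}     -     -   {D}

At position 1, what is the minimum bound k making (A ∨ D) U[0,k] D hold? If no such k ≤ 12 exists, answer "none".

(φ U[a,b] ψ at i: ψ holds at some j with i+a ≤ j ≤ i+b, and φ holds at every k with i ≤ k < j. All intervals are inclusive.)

2

Need earliest j ≥ 1 with D, and (A ∨ D) at every k in [1,j-1].
  j=1: rhs fails.
  j=2: rhs fails.
  j=3: rhs holds; lhs holds on [1,2]. k = 2.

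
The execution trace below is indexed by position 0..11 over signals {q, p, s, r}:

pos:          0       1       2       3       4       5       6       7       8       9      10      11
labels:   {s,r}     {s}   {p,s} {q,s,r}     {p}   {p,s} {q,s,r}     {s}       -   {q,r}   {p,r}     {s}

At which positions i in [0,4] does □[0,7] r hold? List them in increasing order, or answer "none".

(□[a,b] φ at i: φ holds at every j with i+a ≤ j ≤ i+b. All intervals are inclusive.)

none

Evaluate at each i in [0,4]:
  i=0: ✗ (fails at j=1)
  i=1: ✗ (fails at j=1)
  i=2: ✗ (fails at j=2)
  i=3: ✗ (fails at j=4)
  i=4: ✗ (fails at j=4)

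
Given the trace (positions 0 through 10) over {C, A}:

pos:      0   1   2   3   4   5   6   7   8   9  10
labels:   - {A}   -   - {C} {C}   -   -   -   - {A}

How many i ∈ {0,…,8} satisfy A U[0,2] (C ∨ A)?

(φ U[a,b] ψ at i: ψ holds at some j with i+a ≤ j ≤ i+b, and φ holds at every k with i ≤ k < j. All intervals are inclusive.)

Evaluate at each i in [0,8]:
  i=0: ✗ (lhs fails at k=0 before rhs at j=1)
  i=1: ✓ (rhs at j=1)
  i=2: ✗ (lhs fails at k=2 before rhs at j=4)
  i=3: ✗ (lhs fails at k=3 before rhs at j=4)
  i=4: ✓ (rhs at j=4)
  i=5: ✓ (rhs at j=5)
  i=6: ✗ (no rhs in [6,8])
  i=7: ✗ (no rhs in [7,9])
  i=8: ✗ (lhs fails at k=8 before rhs at j=10)
Positions where it holds: {1, 4, 5} → 3.

3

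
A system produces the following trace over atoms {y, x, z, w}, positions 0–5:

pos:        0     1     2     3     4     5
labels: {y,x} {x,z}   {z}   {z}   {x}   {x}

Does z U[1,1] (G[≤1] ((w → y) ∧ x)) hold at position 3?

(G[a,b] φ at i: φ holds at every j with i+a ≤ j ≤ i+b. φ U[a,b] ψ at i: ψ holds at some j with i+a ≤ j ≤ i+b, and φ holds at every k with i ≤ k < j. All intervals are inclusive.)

True

Need some j in [4,4] with G[≤1] ((w → y) ∧ x), and z at every k in [3,j-1].
  j=4: G[≤1] ((w → y) ∧ x) holds; z holds at every k in [3,3] → satisfied.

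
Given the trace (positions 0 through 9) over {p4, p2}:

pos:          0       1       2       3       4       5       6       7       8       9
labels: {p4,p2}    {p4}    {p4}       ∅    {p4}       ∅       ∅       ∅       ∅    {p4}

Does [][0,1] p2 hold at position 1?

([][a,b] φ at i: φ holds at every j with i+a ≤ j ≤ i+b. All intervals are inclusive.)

Does not hold

Check p2 at every j in [1,2]:
  j=1: false
  j=2: false
Fails at j=1 → formula fails.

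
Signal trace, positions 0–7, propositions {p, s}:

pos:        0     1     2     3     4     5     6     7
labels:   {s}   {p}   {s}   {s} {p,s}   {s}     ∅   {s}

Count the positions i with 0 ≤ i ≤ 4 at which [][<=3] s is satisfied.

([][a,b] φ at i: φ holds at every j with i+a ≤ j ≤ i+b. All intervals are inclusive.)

1

Evaluate at each i in [0,4]:
  i=0: ✗ (fails at j=1)
  i=1: ✗ (fails at j=1)
  i=2: ✓ (all of [2,5])
  i=3: ✗ (fails at j=6)
  i=4: ✗ (fails at j=6)
Positions where it holds: {2} → 1.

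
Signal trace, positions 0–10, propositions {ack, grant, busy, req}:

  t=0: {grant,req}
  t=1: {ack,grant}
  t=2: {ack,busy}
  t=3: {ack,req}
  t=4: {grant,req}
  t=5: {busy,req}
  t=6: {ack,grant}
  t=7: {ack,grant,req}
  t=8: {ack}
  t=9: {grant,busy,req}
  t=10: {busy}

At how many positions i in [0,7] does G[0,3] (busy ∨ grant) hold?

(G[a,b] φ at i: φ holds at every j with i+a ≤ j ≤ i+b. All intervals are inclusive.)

1

Evaluate at each i in [0,7]:
  i=0: ✗ (fails at j=3)
  i=1: ✗ (fails at j=3)
  i=2: ✗ (fails at j=3)
  i=3: ✗ (fails at j=3)
  i=4: ✓ (all of [4,7])
  i=5: ✗ (fails at j=8)
  i=6: ✗ (fails at j=8)
  i=7: ✗ (fails at j=8)
Positions where it holds: {4} → 1.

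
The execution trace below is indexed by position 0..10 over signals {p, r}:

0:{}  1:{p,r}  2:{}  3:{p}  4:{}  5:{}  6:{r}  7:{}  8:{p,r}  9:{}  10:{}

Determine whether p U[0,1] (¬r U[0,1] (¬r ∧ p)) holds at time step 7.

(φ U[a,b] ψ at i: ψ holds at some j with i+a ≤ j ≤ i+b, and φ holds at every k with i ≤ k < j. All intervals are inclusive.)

Need some j in [7,8] with (¬r U[0,1] (¬r ∧ p)), and p at every k in [7,j-1].
  j=7: (¬r U[0,1] (¬r ∧ p)) — fails.
  j=8: (¬r U[0,1] (¬r ∧ p)) — fails.
No j in the window works → until fails.

Does not hold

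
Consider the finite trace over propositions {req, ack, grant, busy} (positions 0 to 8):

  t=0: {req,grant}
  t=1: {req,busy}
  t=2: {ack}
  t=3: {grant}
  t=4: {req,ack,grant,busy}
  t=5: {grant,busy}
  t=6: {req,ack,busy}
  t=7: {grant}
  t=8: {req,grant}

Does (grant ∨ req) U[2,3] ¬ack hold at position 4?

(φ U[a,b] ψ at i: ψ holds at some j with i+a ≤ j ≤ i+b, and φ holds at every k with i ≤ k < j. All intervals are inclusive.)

Need some j in [6,7] with ¬ack, and (grant ∨ req) at every k in [4,j-1].
  j=6: ¬ack false.
  j=7: ¬ack holds; (grant ∨ req) holds at every k in [4,6] → satisfied.

True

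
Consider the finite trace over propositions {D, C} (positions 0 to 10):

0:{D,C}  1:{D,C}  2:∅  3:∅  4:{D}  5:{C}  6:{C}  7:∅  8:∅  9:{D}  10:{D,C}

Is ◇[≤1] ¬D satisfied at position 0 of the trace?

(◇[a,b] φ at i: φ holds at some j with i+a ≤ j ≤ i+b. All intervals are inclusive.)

False

Check ¬D at each j in [0,1]:
  j=0: false
  j=1: false
No position in the window satisfies it → formula fails.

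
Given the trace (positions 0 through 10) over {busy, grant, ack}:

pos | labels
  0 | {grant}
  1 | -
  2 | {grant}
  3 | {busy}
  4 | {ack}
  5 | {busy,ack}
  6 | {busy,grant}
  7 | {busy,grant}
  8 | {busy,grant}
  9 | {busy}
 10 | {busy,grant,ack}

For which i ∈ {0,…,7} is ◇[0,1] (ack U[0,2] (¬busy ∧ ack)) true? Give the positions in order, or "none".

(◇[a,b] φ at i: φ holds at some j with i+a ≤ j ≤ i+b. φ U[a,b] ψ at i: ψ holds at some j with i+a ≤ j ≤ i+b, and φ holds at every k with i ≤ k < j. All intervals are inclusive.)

Evaluate at each i in [0,7]:
  i=0: ✗ (none in [0,1])
  i=1: ✗ (none in [1,2])
  i=2: ✗ (none in [2,3])
  i=3: ✓ (witness j=4)
  i=4: ✓ (witness j=4)
  i=5: ✗ (none in [5,6])
  i=6: ✗ (none in [6,7])
  i=7: ✗ (none in [7,8])

3, 4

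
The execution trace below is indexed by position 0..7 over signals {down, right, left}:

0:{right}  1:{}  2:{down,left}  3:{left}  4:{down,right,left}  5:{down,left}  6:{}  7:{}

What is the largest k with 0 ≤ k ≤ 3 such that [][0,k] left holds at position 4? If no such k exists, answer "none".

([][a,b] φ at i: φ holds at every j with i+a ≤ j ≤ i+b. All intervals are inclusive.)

left must hold from j=4 onward; find where it first fails.
  j=4: holds
  j=5: holds
  j=6: fails
Holds on [4,5], so largest k = 1.

1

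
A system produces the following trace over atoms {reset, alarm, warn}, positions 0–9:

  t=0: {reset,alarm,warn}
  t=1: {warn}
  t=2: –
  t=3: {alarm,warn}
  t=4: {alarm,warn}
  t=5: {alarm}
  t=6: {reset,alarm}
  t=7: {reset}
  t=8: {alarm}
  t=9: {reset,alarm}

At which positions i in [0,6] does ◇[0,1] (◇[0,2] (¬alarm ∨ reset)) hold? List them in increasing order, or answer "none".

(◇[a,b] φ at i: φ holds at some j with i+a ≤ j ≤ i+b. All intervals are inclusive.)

Evaluate at each i in [0,6]:
  i=0: ✓ (witness j=0)
  i=1: ✓ (witness j=1)
  i=2: ✓ (witness j=2)
  i=3: ✓ (witness j=4)
  i=4: ✓ (witness j=4)
  i=5: ✓ (witness j=5)
  i=6: ✓ (witness j=6)

0, 1, 2, 3, 4, 5, 6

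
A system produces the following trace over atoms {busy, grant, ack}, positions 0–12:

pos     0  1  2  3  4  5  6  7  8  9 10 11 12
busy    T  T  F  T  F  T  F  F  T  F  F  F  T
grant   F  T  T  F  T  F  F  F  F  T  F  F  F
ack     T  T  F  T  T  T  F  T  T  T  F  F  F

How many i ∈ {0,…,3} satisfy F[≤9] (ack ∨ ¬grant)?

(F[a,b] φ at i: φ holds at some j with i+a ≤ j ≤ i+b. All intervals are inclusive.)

Evaluate at each i in [0,3]:
  i=0: ✓ (witness j=0)
  i=1: ✓ (witness j=1)
  i=2: ✓ (witness j=3)
  i=3: ✓ (witness j=3)
Positions where it holds: {0, 1, 2, 3} → 4.

4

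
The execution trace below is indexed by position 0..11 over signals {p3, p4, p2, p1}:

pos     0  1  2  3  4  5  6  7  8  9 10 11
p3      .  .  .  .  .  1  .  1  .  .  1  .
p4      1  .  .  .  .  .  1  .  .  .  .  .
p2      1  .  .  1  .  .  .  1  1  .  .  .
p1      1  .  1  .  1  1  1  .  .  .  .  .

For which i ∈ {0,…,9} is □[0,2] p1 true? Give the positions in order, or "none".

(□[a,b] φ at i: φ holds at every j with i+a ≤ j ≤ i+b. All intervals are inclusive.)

4

Evaluate at each i in [0,9]:
  i=0: ✗ (fails at j=1)
  i=1: ✗ (fails at j=1)
  i=2: ✗ (fails at j=3)
  i=3: ✗ (fails at j=3)
  i=4: ✓ (all of [4,6])
  i=5: ✗ (fails at j=7)
  i=6: ✗ (fails at j=7)
  i=7: ✗ (fails at j=7)
  i=8: ✗ (fails at j=8)
  i=9: ✗ (fails at j=9)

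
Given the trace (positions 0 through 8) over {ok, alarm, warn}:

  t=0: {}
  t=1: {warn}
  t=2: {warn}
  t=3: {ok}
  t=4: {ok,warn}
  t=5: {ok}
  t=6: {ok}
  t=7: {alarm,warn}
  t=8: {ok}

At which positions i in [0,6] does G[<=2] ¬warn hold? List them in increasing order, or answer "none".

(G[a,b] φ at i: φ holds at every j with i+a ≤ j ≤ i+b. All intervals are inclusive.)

none

Evaluate at each i in [0,6]:
  i=0: ✗ (fails at j=1)
  i=1: ✗ (fails at j=1)
  i=2: ✗ (fails at j=2)
  i=3: ✗ (fails at j=4)
  i=4: ✗ (fails at j=4)
  i=5: ✗ (fails at j=7)
  i=6: ✗ (fails at j=7)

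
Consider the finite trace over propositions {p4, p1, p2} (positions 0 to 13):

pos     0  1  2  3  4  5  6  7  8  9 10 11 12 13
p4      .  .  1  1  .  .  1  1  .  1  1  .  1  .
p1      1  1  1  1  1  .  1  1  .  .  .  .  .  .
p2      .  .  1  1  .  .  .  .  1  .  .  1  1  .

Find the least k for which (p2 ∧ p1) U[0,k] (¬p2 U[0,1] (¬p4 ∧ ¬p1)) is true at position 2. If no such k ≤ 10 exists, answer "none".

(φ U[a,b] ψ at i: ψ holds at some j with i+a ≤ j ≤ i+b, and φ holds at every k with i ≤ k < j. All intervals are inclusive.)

Need earliest j ≥ 2 with (¬p2 U[0,1] (¬p4 ∧ ¬p1)), and (p2 ∧ p1) at every k in [2,j-1].
  j=2: rhs fails.
  j=3: rhs fails.
  j=4: rhs holds; lhs holds on [2,3]. k = 2.

2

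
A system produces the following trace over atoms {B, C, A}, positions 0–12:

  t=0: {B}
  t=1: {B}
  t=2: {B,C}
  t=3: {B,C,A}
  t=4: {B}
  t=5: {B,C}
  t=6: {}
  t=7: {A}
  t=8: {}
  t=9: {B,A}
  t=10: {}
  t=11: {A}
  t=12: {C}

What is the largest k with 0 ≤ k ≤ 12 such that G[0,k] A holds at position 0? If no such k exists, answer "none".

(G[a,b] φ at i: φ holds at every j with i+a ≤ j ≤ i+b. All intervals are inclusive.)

A must hold from j=0 onward; find where it first fails.
  j=0: fails → no k works.

none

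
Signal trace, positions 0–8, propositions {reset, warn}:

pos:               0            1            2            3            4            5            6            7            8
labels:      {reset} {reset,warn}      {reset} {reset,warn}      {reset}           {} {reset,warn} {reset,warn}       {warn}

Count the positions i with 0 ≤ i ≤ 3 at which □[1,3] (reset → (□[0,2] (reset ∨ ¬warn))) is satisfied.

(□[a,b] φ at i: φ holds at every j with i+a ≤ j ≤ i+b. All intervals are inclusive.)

Evaluate at each i in [0,3]:
  i=0: ✓ (all of [1,3])
  i=1: ✓ (all of [2,4])
  i=2: ✓ (all of [3,5])
  i=3: ✗ (fails at j=6)
Positions where it holds: {0, 1, 2} → 3.

3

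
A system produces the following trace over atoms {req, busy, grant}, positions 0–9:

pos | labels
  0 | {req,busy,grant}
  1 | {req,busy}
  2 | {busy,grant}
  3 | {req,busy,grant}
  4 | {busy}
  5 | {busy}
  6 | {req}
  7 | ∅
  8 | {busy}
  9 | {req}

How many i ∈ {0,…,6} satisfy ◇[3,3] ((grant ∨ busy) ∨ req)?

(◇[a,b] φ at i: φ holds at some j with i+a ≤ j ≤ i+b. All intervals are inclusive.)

Evaluate at each i in [0,6]:
  i=0: ✓ (witness j=3)
  i=1: ✓ (witness j=4)
  i=2: ✓ (witness j=5)
  i=3: ✓ (witness j=6)
  i=4: ✗ (none in [7,7])
  i=5: ✓ (witness j=8)
  i=6: ✓ (witness j=9)
Positions where it holds: {0, 1, 2, 3, 5, 6} → 6.

6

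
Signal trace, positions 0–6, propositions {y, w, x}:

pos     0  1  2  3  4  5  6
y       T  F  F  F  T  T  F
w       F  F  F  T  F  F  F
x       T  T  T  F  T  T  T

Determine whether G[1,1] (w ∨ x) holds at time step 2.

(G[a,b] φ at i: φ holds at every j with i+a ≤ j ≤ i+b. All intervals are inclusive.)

Check (w ∨ x) at every j in [3,3]:
  j=3: true
All positions satisfy it → formula holds.

Holds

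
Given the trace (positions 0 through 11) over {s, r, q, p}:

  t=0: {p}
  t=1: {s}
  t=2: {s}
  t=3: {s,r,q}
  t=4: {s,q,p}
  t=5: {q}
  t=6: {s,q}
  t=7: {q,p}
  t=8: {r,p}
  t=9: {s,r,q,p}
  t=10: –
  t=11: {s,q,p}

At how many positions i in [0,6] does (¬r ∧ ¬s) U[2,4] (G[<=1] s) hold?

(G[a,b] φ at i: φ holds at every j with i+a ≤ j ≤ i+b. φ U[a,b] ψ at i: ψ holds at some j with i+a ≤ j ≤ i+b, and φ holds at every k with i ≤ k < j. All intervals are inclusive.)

Evaluate at each i in [0,6]:
  i=0: ✗ (lhs fails at k=1 before rhs at j=2)
  i=1: ✗ (lhs fails at k=1 before rhs at j=3)
  i=2: ✗ (no rhs in [4,6])
  i=3: ✗ (no rhs in [5,7])
  i=4: ✗ (no rhs in [6,8])
  i=5: ✗ (no rhs in [7,9])
  i=6: ✗ (no rhs in [8,10])
Positions where it holds: {} → 0.

0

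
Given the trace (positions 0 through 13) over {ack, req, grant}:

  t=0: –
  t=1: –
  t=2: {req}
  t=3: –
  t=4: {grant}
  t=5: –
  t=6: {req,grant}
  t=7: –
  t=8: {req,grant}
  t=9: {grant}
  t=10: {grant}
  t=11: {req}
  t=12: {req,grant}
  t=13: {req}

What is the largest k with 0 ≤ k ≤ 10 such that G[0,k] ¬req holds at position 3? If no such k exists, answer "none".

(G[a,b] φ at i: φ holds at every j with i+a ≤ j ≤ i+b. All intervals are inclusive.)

2

¬req must hold from j=3 onward; find where it first fails.
  j=3: holds
  j=4: holds
  j=5: holds
  j=6: fails
Holds on [3,5], so largest k = 2.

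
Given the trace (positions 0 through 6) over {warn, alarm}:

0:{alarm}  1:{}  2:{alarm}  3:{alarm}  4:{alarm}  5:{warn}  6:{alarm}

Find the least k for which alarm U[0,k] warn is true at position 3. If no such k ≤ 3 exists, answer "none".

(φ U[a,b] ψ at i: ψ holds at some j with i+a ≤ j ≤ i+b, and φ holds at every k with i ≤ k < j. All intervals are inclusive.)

2

Need earliest j ≥ 3 with warn, and alarm at every k in [3,j-1].
  j=3: rhs fails.
  j=4: rhs fails.
  j=5: rhs holds; lhs holds on [3,4]. k = 2.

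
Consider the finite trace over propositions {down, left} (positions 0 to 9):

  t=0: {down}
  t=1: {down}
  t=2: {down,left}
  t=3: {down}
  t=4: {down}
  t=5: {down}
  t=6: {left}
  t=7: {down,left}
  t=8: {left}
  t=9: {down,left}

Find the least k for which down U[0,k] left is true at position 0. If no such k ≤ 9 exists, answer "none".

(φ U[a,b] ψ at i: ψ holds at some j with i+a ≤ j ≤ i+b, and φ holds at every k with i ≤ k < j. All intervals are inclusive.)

Need earliest j ≥ 0 with left, and down at every k in [0,j-1].
  j=0: rhs fails.
  j=1: rhs fails.
  j=2: rhs holds; lhs holds on [0,1]. k = 2.

2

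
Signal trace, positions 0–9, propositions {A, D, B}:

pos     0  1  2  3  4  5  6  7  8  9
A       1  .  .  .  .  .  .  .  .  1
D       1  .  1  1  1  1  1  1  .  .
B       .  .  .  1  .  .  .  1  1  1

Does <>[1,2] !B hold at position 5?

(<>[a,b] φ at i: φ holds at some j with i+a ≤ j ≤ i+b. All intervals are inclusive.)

True

Check !B at each j in [6,7]:
  j=6: true
  j=7: false
Found at j=6 → formula holds.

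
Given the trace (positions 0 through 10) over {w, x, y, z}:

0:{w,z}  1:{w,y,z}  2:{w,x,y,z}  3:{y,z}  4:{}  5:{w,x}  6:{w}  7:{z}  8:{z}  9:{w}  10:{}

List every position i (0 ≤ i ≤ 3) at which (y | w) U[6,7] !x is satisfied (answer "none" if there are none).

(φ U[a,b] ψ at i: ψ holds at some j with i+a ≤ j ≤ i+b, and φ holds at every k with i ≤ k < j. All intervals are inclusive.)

Evaluate at each i in [0,3]:
  i=0: ✗ (lhs fails at k=4 before rhs at j=6)
  i=1: ✗ (lhs fails at k=4 before rhs at j=7)
  i=2: ✗ (lhs fails at k=4 before rhs at j=8)
  i=3: ✗ (lhs fails at k=4 before rhs at j=9)

none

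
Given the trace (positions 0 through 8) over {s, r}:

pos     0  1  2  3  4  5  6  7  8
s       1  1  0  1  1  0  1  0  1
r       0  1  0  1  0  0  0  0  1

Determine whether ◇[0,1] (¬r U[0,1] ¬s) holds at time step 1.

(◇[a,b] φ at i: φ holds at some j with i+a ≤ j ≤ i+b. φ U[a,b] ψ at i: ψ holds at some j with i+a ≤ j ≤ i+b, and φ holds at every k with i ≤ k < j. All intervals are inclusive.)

Holds

Check (¬r U[0,1] ¬s) at each j in [1,2]:
  j=1: fails
  j=2: holds
Found at j=2 → formula holds.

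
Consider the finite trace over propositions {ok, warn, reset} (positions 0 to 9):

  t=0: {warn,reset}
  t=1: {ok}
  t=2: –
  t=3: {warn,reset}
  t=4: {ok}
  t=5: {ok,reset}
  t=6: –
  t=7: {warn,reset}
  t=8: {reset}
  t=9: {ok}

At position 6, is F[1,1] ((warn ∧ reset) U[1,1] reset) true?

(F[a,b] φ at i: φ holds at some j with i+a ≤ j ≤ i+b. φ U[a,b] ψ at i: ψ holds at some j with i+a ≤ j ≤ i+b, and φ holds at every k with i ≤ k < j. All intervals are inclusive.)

Yes

Check ((warn ∧ reset) U[1,1] reset) at each j in [7,7]:
  j=7: holds
Found at j=7 → formula holds.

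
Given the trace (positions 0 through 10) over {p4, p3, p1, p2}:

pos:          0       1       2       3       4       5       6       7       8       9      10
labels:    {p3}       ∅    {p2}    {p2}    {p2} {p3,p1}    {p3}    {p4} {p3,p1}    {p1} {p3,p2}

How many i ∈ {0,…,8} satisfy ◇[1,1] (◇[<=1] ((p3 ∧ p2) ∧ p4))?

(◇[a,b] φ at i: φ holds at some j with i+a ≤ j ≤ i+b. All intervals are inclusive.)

0

Evaluate at each i in [0,8]:
  i=0: ✗ (none in [1,1])
  i=1: ✗ (none in [2,2])
  i=2: ✗ (none in [3,3])
  i=3: ✗ (none in [4,4])
  i=4: ✗ (none in [5,5])
  i=5: ✗ (none in [6,6])
  i=6: ✗ (none in [7,7])
  i=7: ✗ (none in [8,8])
  i=8: ✗ (none in [9,9])
Positions where it holds: {} → 0.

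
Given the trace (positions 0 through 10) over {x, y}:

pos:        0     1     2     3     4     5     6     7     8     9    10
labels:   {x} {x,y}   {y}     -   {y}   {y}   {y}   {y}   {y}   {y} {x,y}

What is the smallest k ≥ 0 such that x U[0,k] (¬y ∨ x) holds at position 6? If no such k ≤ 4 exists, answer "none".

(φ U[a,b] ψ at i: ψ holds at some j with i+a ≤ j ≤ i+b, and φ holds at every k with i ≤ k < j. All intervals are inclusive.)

none

Need earliest j ≥ 6 with (¬y ∨ x), and x at every k in [6,j-1].
  j=6: rhs fails.
  j=7: rhs fails.
  j=8: rhs fails.
  j=9: rhs fails.
  j=10: rhs holds but lhs fails at k=6.
No witness within the range → none.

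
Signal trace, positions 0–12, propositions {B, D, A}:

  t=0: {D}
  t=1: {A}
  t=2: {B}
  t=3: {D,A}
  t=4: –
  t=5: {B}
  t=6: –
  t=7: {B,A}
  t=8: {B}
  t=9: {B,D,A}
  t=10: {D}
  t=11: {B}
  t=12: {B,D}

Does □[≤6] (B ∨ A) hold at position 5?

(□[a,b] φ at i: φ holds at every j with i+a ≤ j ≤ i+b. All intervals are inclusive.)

Check (B ∨ A) at every j in [5,11]:
  j=5: true
  j=6: false
  j=7: true
  j=8: true
  j=9: true
  j=10: false
  j=11: true
Fails at j=6 → formula fails.

False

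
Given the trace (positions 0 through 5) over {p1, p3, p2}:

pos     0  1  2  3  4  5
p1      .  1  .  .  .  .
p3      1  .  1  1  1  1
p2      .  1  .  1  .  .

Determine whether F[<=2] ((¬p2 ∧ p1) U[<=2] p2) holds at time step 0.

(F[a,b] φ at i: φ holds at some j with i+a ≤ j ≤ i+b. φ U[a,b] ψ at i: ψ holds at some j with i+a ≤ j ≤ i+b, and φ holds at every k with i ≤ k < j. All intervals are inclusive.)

Check ((¬p2 ∧ p1) U[<=2] p2) at each j in [0,2]:
  j=0: fails
  j=1: holds
  j=2: fails
Found at j=1 → formula holds.

True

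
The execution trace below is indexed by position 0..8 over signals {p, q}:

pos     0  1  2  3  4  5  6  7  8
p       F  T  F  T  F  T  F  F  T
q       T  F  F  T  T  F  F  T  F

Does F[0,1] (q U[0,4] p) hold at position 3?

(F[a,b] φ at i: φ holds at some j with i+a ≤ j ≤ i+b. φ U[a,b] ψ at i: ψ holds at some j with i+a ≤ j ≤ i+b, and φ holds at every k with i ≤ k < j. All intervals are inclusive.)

Yes

Check (q U[0,4] p) at each j in [3,4]:
  j=3: holds
  j=4: holds
Found at j=3 → formula holds.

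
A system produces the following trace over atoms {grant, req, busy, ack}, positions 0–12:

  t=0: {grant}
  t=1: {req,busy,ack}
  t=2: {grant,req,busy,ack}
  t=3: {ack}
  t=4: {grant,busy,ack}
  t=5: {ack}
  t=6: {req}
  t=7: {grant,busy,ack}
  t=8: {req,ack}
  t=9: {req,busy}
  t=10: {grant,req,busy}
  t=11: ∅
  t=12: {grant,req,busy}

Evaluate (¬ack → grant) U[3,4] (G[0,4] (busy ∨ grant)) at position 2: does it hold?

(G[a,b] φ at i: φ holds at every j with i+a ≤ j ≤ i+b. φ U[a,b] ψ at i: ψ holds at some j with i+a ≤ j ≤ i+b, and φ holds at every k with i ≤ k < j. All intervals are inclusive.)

False

Need some j in [5,6] with G[0,4] (busy ∨ grant), and (¬ack → grant) at every k in [2,j-1].
  j=5: G[0,4] (busy ∨ grant) — fails at 5.
  j=6: G[0,4] (busy ∨ grant) — fails at 6.
No j in the window works → until fails.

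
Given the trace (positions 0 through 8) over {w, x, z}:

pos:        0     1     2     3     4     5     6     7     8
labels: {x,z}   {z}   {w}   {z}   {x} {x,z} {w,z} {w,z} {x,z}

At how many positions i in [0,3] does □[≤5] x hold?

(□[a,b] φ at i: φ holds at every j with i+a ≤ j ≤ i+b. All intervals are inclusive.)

Evaluate at each i in [0,3]:
  i=0: ✗ (fails at j=1)
  i=1: ✗ (fails at j=1)
  i=2: ✗ (fails at j=2)
  i=3: ✗ (fails at j=3)
Positions where it holds: {} → 0.

0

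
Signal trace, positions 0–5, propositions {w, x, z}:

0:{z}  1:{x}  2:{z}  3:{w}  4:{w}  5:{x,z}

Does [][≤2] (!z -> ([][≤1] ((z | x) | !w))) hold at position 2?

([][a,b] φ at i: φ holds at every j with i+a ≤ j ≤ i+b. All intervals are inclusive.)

False

Check (!z -> ([][≤1] ((z | x) | !w))) at every j in [2,4]:
  j=2: antecedent false → ✓
  j=3: antecedent true; consequent fails at 3 → ✗
  j=4: antecedent true; consequent fails at 4 → ✗
Fails at j=3 → formula fails.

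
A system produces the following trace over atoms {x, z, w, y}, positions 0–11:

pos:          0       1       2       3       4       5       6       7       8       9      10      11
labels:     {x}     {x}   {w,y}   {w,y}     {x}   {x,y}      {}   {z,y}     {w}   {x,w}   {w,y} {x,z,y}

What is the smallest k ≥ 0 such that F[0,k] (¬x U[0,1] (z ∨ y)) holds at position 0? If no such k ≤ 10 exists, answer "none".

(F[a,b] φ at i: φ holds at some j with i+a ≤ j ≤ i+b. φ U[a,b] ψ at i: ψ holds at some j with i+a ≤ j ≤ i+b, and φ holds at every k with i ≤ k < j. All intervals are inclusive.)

2

Scan j = 0,1,… for (¬x U[0,1] (z ∨ y)):
  j=0: fails
  j=1: fails
  j=2: holds
First hit at j=2, so smallest k = 2-0 = 2.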